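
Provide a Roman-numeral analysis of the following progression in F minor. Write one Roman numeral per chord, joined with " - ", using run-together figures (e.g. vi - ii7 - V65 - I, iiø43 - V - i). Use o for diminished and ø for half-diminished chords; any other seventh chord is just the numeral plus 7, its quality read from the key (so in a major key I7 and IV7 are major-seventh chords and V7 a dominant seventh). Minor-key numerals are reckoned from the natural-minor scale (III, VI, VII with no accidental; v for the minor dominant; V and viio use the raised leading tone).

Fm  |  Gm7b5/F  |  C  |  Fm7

Fm: root F is the tonic; minor triad there is i.
Gm7b5/F: root G is the supertonic; half-diminished seventh chord there is iiø42.
C: root C is the dominant; major triad there is V.
Fm7 has root F, degree 1 in F minor, so i7.

i - iiø42 - V - i7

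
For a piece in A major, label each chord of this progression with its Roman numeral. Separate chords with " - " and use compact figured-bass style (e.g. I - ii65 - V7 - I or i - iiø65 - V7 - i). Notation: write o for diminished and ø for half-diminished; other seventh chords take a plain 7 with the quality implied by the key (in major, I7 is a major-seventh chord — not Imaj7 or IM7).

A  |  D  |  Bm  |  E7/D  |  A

I - IV - ii - V42 - I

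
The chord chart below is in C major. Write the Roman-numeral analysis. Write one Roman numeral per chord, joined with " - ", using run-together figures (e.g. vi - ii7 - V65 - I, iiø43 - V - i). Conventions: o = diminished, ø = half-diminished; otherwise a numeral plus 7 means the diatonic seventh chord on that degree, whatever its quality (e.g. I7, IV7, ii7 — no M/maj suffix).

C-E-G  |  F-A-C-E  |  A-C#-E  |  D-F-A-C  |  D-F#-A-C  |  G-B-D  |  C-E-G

C-E-G: major triad on C = scale degree 1 → I.
F-A-C-E has root F, degree 4 in C major, so IV7.
A-C#-E: chromatic; A is V of ii, so V/ii.
D-F-A-C: minor seventh chord on D = scale degree 2 → ii7.
D-F#-A-C: a dominant seventh chord on D, the applied dominant of V → V7/V.
G-B-D: major triad on G = scale degree 5 → V.
C-E-G: major triad on C = scale degree 1 → I.

I - IV7 - V/ii - ii7 - V7/V - V - I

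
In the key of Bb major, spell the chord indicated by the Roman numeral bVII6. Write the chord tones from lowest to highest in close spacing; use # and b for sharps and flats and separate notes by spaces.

Scale degree 7 in Bb major is A; lowering it a half step gives Ab. bVII6 is a major triad on the lowered seventh degree (the subtonic), borrowed from the parallel minor.
So the chord is Ab-C-Eb.
The figured bass 6 indicates first inversion, placing the third (C) in the bass: C-Eb-Ab.

C Eb Ab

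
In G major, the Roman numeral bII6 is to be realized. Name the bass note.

C

bII in G major has root Ab; the chord is Ab-C-Eb.
The figure 6 means first inversion — the third is in the bass.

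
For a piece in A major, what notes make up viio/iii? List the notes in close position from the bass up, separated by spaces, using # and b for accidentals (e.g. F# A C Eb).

B# D# F#

The slash marks an applied leading-tone chord: viio of iii. In A major, iii is C#, so the leading tone to it is B#, a half step below.
Building a diminished triad on B# gives B#-D#-F#.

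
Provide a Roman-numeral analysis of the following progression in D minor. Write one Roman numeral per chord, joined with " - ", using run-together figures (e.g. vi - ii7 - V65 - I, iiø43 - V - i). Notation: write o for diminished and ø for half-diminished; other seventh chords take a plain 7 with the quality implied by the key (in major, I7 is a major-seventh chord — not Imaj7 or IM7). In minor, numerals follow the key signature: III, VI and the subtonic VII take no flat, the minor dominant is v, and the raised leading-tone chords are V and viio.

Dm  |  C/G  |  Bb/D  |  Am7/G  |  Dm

i - VII64 - VI6 - v42 - i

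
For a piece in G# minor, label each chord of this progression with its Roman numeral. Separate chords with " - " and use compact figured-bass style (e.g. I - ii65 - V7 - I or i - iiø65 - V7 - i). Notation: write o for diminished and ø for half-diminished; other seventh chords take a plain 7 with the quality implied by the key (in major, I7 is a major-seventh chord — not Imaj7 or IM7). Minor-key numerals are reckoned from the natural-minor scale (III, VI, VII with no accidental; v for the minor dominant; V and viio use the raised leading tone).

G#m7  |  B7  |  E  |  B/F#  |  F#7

G#m7 has root G#, degree 1 in G# minor, so i7.
B7 is the secondary dominant of VI (dominant seventh chord on B): V7/VI.
E has root E, degree 6 in G# minor, so VI.
B/F# has root B, degree 3 in G# minor, so III64.
F#7: root F# is the subtonic; dominant seventh chord there is VII7.

i7 - V7/VI - VI - III64 - VII7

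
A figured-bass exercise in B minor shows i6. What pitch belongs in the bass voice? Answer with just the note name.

D

i in B minor has root B; the chord is B-D-F#.
The figure 6 means first inversion — the third is in the bass.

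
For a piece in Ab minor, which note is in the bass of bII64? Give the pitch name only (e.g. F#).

bII in Ab minor has root Bbb; the chord is Bbb-Db-Fb.
The figure 64 means second inversion — the fifth is in the bass.

Fb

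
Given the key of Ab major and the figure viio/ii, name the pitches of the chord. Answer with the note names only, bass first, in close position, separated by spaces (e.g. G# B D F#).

The slash marks an applied leading-tone chord: viio of ii. In Ab major, ii is Bb, so the leading tone to it is A, a half step below.
Building a diminished triad on A gives A-C-Eb.

A C Eb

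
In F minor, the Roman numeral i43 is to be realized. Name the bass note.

i in F minor has root F; the chord is F-Ab-C-Eb.
The figure 43 means second inversion — the fifth is in the bass.

C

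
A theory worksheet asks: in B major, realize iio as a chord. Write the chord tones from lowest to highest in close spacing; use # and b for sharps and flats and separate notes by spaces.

C# E G

Scale degree 2 in B major is C#; here the chord built on it is altered to a diminished triad. iio is the diminished supertonic triad, borrowed from the parallel minor.
So the chord is C#-E-G.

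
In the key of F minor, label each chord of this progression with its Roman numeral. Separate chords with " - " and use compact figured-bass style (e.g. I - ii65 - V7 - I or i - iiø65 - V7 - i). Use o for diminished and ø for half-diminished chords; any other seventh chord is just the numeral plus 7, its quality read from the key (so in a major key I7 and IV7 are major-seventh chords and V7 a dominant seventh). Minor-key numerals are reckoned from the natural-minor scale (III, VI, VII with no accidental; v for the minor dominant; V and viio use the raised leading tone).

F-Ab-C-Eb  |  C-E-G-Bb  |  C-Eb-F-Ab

i7 - V7 - i43

F-Ab-C-Eb has root F, degree 1 in F minor, so i7.
C-E-G-Bb has root C, degree 5 in F minor, so V7.
C-Eb-F-Ab has root F, degree 1 in F minor, so i43.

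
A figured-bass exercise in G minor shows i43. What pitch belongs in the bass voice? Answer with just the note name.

D

i in G minor has root G; the chord is G-Bb-D-F.
The figure 43 means second inversion — the fifth is in the bass.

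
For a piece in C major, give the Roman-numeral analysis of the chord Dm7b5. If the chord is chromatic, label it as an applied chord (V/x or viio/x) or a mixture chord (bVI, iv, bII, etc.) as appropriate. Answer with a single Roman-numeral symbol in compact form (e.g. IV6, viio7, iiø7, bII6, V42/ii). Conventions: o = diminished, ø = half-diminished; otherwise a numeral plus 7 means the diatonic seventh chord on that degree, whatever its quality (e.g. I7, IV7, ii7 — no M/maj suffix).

iiø7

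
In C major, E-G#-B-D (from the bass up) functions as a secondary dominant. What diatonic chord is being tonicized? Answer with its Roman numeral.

vi

The chord is a dominant seventh chord on E.
A dominant resolves down a perfect fifth: E → A. In C major, A is scale degree 6, i.e. vi.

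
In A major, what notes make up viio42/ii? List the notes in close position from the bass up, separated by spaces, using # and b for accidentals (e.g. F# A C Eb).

G A# C# E

The slash marks an applied leading-tone chord: viio of ii. In A major, ii is B, so the leading tone to it is A#, a half step below.
Building a fully diminished seventh chord on A# gives A#-C#-E-G.
The figured bass 42 indicates third inversion, placing the seventh (G) in the bass: G-A#-C#-E.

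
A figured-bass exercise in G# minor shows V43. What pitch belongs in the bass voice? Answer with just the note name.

A#

V in G# minor has root D#; the chord is D#-F##-A#-C#.
The figure 43 means second inversion — the fifth is in the bass.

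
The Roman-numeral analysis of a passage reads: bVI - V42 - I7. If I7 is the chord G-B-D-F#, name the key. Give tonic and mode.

G major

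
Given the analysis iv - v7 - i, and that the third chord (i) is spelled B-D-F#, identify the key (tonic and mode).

The chord Bm is a minor triad rooted on B; its label is i.
If B is scale degree 1 and the mode makes that degree carry a minor triad, the tonic is B and the mode is minor.

B minor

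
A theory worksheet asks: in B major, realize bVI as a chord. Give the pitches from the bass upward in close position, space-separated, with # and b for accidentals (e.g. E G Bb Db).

bVI is a major triad on the lowered sixth degree, borrowed from the parallel minor. In B major that root is G.
So the chord is G-B-D.

G B D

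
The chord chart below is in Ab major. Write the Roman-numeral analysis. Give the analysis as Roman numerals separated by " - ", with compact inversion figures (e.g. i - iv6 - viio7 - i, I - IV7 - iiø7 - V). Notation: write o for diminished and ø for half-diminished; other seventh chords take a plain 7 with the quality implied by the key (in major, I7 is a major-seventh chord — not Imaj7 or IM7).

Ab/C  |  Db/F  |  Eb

Ab/C: major triad on Ab = scale degree 1 → I6.
Db/F has root Db, degree 4 in Ab major, so IV6.
Eb: major triad on Eb = scale degree 5 → V.

I6 - IV6 - V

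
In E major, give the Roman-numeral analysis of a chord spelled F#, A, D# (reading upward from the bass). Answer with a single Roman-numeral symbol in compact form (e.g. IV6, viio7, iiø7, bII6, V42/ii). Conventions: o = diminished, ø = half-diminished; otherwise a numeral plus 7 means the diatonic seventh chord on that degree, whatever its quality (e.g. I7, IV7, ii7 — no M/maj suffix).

Stacked in thirds the chord is D#-F#-A: a diminished triad on D#.
In E major, D# is the leading tone; the diatonic diminished triad there is viio.
With F# in the bass the chord is in first inversion, so the figured bass is 6.

viio6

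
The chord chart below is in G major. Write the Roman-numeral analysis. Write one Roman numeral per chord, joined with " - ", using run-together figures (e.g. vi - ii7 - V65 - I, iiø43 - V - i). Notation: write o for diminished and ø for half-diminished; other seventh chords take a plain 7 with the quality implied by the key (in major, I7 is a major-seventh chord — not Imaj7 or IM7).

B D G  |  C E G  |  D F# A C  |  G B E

B-D-G: root G is the tonic; major triad there is I6.
C-E-G has root C, degree 4 in G major, so IV.
D-F#-A-C has root D, degree 5 in G major, so V7.
G-B-E has root E, degree 6 in G major, so vi6.

I6 - IV - V7 - vi6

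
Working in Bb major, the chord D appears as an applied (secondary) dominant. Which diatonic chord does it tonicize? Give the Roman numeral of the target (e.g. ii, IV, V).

vi

The chord is a major triad on D.
A dominant resolves down a perfect fifth: D → G. In Bb major, G is scale degree 6, i.e. vi.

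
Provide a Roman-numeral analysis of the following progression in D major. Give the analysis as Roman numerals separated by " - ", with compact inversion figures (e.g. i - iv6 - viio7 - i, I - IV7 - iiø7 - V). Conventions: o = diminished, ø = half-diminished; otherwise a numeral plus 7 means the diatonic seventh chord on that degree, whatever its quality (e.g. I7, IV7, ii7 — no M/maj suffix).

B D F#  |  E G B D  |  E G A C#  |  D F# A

B-D-F# has root B, degree 6 in D major, so vi.
E-G-B-D: minor seventh chord on E = scale degree 2 → ii7.
E-G-A-C#: root A is the dominant; dominant seventh chord there is V43.
D-F#-A has root D, degree 1 in D major, so I.

vi - ii7 - V43 - I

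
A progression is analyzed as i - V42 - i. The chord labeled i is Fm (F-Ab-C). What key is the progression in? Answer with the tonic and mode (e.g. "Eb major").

The anchor chord is a minor triad on F, labeled i.
If F is scale degree 1 and the mode makes that degree carry a minor triad, the tonic is F and the mode is minor.

F minor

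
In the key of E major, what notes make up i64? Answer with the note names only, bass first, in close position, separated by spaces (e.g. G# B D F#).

B E G

Scale degree 1 in E major is E; here the chord built on it is altered to a minor triad. i64 is the minor tonic, borrowed from the parallel minor.
So the chord is E-G-B, a minor triad.
The figured bass 64 indicates second inversion, placing the fifth (B) in the bass: B-E-G.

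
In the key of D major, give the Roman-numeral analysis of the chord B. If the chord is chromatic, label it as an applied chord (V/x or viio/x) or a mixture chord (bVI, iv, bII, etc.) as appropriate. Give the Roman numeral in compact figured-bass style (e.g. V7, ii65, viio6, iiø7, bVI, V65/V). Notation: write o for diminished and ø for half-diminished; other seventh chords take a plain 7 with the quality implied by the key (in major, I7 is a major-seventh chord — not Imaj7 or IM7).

V/ii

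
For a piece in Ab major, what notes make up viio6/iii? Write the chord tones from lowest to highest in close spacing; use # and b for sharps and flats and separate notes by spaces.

D F B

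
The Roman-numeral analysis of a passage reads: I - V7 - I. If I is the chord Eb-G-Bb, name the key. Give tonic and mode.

Eb major

The chord Eb is a major triad rooted on Eb; its label is I.
If Eb is scale degree 1 and the mode makes that degree carry a major triad, the tonic is Eb and the mode is major.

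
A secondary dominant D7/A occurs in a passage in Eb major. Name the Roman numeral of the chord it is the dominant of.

The chord is a dominant seventh chord on D.
A dominant resolves down a perfect fifth: D → G. In Eb major, G is scale degree 3, i.e. iii.

iii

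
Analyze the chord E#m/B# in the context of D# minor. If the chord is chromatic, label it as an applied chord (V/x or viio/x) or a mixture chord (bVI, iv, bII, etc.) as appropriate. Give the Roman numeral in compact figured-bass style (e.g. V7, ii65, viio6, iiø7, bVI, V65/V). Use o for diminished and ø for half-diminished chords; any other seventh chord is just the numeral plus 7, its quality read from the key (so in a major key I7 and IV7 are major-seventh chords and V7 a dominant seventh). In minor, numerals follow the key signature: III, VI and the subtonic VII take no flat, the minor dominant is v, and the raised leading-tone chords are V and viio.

The pitches E#-G#-B# form a minor triad rooted on E#.
E# is the second degree of D# minor. This is the minor supertonic, borrowed from the parallel major (the Dorian ii).
With B# in the bass the chord is in second inversion, so the figured bass is 64.

ii64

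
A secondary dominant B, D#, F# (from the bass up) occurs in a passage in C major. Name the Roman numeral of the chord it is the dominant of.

The chord is a major triad on B.
A dominant resolves down a perfect fifth: B → E. In C major, E is scale degree 3, i.e. iii.

iii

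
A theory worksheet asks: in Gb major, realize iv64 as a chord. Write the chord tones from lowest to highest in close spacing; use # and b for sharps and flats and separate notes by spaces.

iv64 is the minor subdominant, borrowed from the parallel minor. In Gb major that root is Cb.
So the chord is Cb-Ebb-Gb.
With the 64 figure the chord is in second inversion; from the bass Gb upward in close position it reads Gb-Cb-Ebb.

Gb Cb Ebb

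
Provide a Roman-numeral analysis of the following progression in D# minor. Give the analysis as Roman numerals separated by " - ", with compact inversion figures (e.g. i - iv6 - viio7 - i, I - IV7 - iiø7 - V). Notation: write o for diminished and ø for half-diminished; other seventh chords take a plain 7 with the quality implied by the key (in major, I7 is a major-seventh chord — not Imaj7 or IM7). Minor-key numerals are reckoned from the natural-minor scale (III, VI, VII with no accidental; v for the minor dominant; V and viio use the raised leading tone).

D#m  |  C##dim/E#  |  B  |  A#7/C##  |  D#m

i - viio6 - VI - V65 - i

D#m: minor triad on D# = scale degree 1 → i.
C##dim/E#: root C## is the leading tone; diminished triad there is viio6.
B: major triad on B = scale degree 6 → VI.
A#7/C##: dominant seventh chord on A# = scale degree 5 → V65.
D#m: root D# is the tonic; minor triad there is i.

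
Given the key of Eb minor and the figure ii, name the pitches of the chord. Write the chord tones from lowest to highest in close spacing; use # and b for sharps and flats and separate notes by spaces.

F Ab C

ii is the minor supertonic, borrowed from the parallel major (the Dorian ii). In Eb minor that root is F.
So the chord is F-Ab-C.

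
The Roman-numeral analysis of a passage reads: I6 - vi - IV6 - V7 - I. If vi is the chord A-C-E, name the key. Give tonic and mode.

C major

vi is given as A-C-E — a minor triad with root A.
vi on A implies A is the submediant; that puts the tonic at C, and the lowercase numeral fits major mode.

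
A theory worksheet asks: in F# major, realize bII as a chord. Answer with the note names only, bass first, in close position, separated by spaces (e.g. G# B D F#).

G B D

Scale degree 2 in F# major is G#; lowering it a half step gives G. bII is the Neapolitan chord — a major triad on the lowered second degree.
So the chord is G-B-D, a major triad.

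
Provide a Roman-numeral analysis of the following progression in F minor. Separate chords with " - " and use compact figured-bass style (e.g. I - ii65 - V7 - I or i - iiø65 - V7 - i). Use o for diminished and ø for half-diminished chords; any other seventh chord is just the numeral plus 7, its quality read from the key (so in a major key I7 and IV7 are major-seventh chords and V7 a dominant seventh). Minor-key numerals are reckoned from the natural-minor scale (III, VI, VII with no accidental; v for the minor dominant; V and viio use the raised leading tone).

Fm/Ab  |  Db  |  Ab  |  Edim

i6 - VI - III - viio

Fm/Ab: root F is the tonic; minor triad there is i6.
Db: major triad on Db = scale degree 6 → VI.
Ab: major triad on Ab = scale degree 3 → III.
Edim: diminished triad on E = scale degree 7 → viio.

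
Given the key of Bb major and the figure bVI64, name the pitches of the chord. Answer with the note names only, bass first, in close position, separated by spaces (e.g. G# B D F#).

Db Gb Bb

Scale degree 6 in Bb major is G; lowering it a half step gives Gb. bVI64 is a major triad on the lowered sixth degree, borrowed from the parallel minor.
So the chord is Gb-Bb-Db.
With the 64 figure the chord is in second inversion; from the bass Db upward in close position it reads Db-Gb-Bb.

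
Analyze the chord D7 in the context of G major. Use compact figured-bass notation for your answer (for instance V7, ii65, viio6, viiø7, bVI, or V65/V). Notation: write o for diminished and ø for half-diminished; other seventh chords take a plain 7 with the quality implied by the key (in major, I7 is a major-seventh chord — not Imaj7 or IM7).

The pitches D-F#-A-C form a dominant seventh chord rooted on D.
In G major, D is the dominant; the diatonic dominant seventh chord there is V7.

V7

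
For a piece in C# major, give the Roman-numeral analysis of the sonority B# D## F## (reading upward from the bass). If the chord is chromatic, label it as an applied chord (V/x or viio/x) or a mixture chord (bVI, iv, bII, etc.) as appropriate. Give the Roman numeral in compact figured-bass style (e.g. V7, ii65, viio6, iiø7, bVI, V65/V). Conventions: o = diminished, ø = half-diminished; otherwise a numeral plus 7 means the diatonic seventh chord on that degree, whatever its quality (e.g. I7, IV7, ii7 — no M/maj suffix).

The pitches B#-D##-F## form a major triad rooted on B#.
B# is not a diatonic chord root with this quality in C# major, but it lies a perfect fifth above E# (iii), so the chord functions as an applied dominant of iii.

V/iii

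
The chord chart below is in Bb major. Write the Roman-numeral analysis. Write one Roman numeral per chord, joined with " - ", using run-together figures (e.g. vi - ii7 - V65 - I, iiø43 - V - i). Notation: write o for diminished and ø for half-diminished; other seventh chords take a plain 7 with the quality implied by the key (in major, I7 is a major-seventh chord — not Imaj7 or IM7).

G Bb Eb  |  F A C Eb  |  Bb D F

G-Bb-Eb: root Eb is the subdominant; major triad there is IV6.
F-A-C-Eb has root F, degree 5 in Bb major, so V7.
Bb-D-F: major triad on Bb = scale degree 1 → I.

IV6 - V7 - I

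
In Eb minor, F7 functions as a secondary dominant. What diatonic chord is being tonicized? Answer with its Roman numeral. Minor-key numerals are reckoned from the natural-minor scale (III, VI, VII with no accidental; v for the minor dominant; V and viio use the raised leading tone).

V

The chord is a dominant seventh chord on F.
A dominant resolves down a perfect fifth: F → Bb. In Eb minor, Bb is scale degree 5, i.e. V.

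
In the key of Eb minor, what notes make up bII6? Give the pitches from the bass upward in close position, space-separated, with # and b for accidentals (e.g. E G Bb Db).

bII6 is the Neapolitan sixth — a major triad on the lowered second degree, here in its customary first inversion. In Eb minor that root is Fb.
So the chord is Fb-Ab-Cb.
The figured bass 6 indicates first inversion, placing the third (Ab) in the bass: Ab-Cb-Fb.

Ab Cb Fb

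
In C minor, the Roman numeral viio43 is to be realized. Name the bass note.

viio in C minor has root B; the chord is B-D-F-Ab.
The figure 43 means second inversion — the fifth is in the bass.

F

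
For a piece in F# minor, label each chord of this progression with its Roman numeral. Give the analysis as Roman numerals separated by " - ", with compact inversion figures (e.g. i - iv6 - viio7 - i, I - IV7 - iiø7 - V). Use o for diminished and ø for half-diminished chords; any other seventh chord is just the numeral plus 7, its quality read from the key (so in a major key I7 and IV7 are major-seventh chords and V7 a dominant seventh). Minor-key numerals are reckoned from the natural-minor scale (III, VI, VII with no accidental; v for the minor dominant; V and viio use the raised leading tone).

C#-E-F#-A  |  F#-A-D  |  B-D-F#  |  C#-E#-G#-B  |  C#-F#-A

i43 - VI6 - iv - V7 - i64

C#-E-F#-A: minor seventh chord on F# = scale degree 1 → i43.
F#-A-D: major triad on D = scale degree 6 → VI6.
B-D-F# has root B, degree 4 in F# minor, so iv.
C#-E#-G#-B: root C# is the dominant; dominant seventh chord there is V7.
C#-F#-A: root F# is the tonic; minor triad there is i64.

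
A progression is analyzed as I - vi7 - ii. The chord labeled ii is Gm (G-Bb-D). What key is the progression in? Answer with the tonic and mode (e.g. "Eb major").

The anchor chord is a minor triad on G, labeled ii.
Counting down one scale step from G places the tonic on F; a minor triad on degree 2 is diatonic only in major.

F major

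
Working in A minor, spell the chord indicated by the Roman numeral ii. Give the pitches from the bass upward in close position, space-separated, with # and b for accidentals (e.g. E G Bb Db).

B D F#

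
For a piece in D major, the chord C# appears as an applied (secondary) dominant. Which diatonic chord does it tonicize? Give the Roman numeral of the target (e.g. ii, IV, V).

The chord is a major triad on C#.
A dominant resolves down a perfect fifth: C# → F#. In D major, F# is scale degree 3, i.e. iii.

iii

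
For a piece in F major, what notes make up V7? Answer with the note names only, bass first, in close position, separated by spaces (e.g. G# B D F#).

In F major, the fifth degree is C, and the diatonic chord built there is a dominant seventh chord.
That chord is spelled C-E-G-Bb.

C E G Bb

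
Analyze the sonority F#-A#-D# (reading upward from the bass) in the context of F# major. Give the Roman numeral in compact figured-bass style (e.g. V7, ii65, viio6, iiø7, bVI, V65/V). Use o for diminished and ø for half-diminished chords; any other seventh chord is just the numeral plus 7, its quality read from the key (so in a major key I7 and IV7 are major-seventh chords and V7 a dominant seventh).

Stacked in thirds the chord is D#-F#-A#: a minor triad on D#.
D# is scale degree 6 in F# major, and a minor triad on that degree is written vi.
With F# in the bass the chord is in first inversion, so the figured bass is 6.

vi6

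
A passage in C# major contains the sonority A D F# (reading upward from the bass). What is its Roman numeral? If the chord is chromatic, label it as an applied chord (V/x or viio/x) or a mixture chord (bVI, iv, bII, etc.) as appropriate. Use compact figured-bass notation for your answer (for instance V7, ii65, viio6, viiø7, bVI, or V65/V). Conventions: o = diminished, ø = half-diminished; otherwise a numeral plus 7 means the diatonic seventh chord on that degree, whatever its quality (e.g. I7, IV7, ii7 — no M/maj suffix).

bII64

The pitches D-F#-A form a major triad rooted on D.
D is the lowered second degree of C# major (diatonic 2 would be D#). This is the Neapolitan chord — a major triad on the lowered second degree.
With A in the bass the chord is in second inversion, so the figured bass is 64.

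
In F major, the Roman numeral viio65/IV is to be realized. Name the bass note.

C

The applied chord viio65/IV is rooted on A: A-C-Eb-Gb.
The figure 65 means first inversion — the third is in the bass.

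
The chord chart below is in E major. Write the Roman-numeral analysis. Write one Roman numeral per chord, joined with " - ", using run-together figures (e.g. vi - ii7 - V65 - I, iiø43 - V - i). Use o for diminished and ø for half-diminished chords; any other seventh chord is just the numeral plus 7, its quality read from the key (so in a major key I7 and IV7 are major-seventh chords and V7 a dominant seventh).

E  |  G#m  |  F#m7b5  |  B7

E has root E, degree 1 in E major, so I.
G#m: minor triad on G# = scale degree 3 → iii.
F#m7b5 is non-diatonic — iiø7, a mixture chord from E minor.
B7: root B is the dominant; dominant seventh chord there is V7.

I - iii - iiø7 - V7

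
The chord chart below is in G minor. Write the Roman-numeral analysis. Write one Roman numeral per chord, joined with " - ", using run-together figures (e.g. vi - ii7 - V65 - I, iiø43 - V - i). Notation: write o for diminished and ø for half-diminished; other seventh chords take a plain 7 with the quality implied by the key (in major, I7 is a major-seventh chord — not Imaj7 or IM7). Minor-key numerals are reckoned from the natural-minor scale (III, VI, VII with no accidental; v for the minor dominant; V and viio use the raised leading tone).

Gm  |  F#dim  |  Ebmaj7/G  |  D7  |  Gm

Gm: root G is the tonic; minor triad there is i.
F#dim: root F# is the leading tone; diminished triad there is viio.
Ebmaj7/G: major seventh chord on Eb = scale degree 6 → VI65.
D7: dominant seventh chord on D = scale degree 5 → V7.
Gm: root G is the tonic; minor triad there is i.

i - viio - VI65 - V7 - i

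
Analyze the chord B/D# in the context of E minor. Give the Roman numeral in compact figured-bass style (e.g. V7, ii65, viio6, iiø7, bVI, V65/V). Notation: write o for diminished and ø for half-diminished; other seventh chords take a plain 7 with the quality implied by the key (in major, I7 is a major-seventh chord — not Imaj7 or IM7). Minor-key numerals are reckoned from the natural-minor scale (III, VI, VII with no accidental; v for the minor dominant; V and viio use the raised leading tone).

V6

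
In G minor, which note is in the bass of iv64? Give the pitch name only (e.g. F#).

G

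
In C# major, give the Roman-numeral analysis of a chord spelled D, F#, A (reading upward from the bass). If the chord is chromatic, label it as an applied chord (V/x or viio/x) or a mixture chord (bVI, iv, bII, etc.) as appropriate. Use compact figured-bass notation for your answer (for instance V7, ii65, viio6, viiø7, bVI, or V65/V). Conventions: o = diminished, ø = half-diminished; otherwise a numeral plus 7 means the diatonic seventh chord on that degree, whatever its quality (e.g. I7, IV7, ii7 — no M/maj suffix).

bII

Stacked in thirds the chord is D-F#-A: a major triad on D.
D is the lowered second degree of C# major (diatonic 2 would be D#). This is the Neapolitan chord — a major triad on the lowered second degree.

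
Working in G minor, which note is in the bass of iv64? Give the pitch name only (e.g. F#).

iv in G minor has root C; the chord is C-Eb-G.
The figure 64 means second inversion — the fifth is in the bass.

G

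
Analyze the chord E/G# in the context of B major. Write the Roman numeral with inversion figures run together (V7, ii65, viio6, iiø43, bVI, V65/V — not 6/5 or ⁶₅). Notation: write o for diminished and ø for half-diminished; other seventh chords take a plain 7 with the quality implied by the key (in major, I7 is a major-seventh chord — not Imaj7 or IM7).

IV6

Stacked in thirds the chord is E-G#-B: a major triad on E.
E is scale degree 4 in B major, and a major triad on that degree is written IV.
With G# in the bass the chord is in first inversion, so the figured bass is 6.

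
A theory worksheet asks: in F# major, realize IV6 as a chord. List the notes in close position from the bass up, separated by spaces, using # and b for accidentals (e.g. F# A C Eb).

D# F# B

The numeral's case and figure indicate a major triad. In F# major its root, the fourth degree, is B.
That chord is spelled B-D#-F#.
With the 6 figure the chord is in first inversion; from the bass D# upward in close position it reads D#-F#-B.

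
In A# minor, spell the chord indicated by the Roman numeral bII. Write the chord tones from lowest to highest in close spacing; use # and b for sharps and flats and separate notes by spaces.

B D# F#

Scale degree 2 in A# minor is B#; lowering it a half step gives B. bII is the Neapolitan chord — a major triad on the lowered second degree.
So the chord is B-D#-F#, a major triad.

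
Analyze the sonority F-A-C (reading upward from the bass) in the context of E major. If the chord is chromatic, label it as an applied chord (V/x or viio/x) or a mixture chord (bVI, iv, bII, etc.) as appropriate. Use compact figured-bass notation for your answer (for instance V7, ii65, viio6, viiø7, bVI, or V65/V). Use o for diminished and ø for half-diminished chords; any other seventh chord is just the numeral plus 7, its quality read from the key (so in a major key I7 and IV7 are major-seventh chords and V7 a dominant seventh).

bII

Stacked in thirds the chord is F-A-C: a major triad on F.
F is the lowered second degree of E major (diatonic 2 would be F#). This is the Neapolitan chord — a major triad on the lowered second degree.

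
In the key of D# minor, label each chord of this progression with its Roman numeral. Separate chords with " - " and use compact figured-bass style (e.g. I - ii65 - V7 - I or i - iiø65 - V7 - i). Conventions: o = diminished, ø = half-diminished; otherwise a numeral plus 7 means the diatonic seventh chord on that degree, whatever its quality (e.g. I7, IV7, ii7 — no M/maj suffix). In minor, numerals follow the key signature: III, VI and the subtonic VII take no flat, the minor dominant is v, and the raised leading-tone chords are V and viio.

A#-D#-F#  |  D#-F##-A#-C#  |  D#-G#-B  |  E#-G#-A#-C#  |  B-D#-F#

i64 - V7/iv - iv64 - v43 - VI

A#-D#-F#: minor triad on D# = scale degree 1 → i64.
D#-F##-A#-C#: a dominant seventh chord on D#, the applied dominant of iv → V7/iv.
D#-G#-B: root G# is the subdominant; minor triad there is iv64.
E#-G#-A#-C# has root A#, degree 5 in D# minor, so v43.
B-D#-F# has root B, degree 6 in D# minor, so VI.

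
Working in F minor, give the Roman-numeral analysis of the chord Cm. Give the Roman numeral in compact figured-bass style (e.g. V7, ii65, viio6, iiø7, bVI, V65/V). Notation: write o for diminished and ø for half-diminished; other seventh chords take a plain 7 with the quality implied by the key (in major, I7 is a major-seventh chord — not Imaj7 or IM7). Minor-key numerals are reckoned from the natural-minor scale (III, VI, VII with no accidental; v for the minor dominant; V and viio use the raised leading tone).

v

Stacked in thirds the chord is C-Eb-G: a minor triad on C.
In F minor, C is the dominant; the diatonic minor triad there is v.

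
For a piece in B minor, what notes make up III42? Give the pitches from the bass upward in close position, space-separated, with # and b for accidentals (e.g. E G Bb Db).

C# D F# A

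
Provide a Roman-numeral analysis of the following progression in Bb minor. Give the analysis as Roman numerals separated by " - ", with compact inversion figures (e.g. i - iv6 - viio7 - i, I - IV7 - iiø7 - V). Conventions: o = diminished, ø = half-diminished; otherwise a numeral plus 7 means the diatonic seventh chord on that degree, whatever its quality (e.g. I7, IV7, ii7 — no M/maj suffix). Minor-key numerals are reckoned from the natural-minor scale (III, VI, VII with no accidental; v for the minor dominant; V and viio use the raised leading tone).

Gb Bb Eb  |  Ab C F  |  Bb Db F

iv6 - v6 - i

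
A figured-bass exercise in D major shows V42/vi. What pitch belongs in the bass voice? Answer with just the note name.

E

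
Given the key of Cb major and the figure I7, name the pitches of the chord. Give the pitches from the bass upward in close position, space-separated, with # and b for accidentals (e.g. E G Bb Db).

The numeral's case and figure indicate a major seventh chord. In Cb major its root, the tonic, is Cb.
That chord is spelled Cb-Eb-Gb-Bb.

Cb Eb Gb Bb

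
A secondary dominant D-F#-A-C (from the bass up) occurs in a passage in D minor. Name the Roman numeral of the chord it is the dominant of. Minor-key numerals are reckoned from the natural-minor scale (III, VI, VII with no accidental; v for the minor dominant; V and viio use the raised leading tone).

iv

The chord is a dominant seventh chord on D.
A dominant resolves down a perfect fifth: D → G. In D minor, G is scale degree 4, i.e. iv.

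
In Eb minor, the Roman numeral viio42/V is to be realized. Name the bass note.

The applied chord viio42/V is rooted on A: A-C-Eb-Gb.
The figure 42 means third inversion — the seventh is in the bass.

Gb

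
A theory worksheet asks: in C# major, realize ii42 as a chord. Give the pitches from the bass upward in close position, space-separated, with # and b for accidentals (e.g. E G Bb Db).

The numeral's case and figure indicate a minor seventh chord. In C# major its root, the second degree, is D#.
Stacking thirds from D# gives D#-F#-A#-C#.
The figured bass 42 indicates third inversion, placing the seventh (C#) in the bass: C#-D#-F#-A#.

C# D# F# A#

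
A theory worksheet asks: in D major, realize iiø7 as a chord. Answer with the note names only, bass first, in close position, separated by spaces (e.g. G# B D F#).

E G Bb D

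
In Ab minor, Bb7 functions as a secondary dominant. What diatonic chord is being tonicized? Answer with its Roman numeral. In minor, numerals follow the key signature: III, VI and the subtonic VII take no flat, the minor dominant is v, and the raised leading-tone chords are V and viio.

V

The chord is a dominant seventh chord on Bb.
A dominant resolves down a perfect fifth: Bb → Eb. In Ab minor, Eb is scale degree 5, i.e. V.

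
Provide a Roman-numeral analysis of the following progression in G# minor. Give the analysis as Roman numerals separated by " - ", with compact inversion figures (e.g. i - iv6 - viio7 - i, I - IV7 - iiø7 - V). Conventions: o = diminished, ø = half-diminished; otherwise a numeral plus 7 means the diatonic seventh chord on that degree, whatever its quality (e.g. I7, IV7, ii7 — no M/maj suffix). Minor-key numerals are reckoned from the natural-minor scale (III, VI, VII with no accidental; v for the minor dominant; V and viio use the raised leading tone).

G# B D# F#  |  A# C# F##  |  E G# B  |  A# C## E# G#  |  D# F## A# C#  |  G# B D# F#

i7 - viio6 - VI - V7/V - V7 - i7

G#-B-D#-F# has root G#, degree 1 in G# minor, so i7.
A#-C#-F##: root F## is the leading tone; diminished triad there is viio6.
E-G#-B: root E is the submediant; major triad there is VI.
A#-C##-E#-G#: a dominant seventh chord on A#, the applied dominant of V → V7/V.
D#-F##-A#-C#: dominant seventh chord on D# = scale degree 5 → V7.
G#-B-D#-F# has root G#, degree 1 in G# minor, so i7.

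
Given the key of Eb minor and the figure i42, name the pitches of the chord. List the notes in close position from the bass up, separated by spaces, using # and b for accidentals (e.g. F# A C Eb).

Db Eb Gb Bb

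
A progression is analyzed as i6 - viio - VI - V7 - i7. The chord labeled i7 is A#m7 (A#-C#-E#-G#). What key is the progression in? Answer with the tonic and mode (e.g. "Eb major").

A# minor

The chord A#m7 is a minor seventh chord rooted on A#; its label is i7.
If A# is scale degree 1 and the mode makes that degree carry a minor seventh chord, the tonic is A# and the mode is minor.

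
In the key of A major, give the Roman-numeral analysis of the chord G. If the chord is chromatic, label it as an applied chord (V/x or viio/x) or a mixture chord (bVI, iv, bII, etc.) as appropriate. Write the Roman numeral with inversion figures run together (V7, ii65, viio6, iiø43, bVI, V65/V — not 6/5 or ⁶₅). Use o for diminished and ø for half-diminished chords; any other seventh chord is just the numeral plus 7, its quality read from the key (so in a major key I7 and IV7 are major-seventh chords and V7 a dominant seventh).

bVII

Stacked in thirds the chord is G-B-D: a major triad on G.
G is the lowered seventh degree of A major (diatonic 7 would be G#). This is a major triad on the lowered seventh degree (the subtonic), borrowed from the parallel minor.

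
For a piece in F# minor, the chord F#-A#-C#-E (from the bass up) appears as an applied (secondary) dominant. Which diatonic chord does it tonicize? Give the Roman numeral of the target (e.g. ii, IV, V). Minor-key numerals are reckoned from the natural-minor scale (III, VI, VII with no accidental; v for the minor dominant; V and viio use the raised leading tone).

The chord is a dominant seventh chord on F#.
A dominant resolves down a perfect fifth: F# → B. In F# minor, B is scale degree 4, i.e. iv.

iv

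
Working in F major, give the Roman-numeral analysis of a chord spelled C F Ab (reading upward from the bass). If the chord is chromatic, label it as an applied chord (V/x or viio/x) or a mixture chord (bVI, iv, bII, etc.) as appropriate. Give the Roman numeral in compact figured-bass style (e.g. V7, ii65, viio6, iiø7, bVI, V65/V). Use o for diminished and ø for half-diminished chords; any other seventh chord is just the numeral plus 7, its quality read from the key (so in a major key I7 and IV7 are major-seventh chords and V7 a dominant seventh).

i64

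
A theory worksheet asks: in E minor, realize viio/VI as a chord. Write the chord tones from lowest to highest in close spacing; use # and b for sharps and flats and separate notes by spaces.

B D F

viio/VI is a secondary leading-tone chord. The target VI is C in E minor; the applied chord is rooted a semitone below, on B.
Building a diminished triad on B gives B-D-F.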